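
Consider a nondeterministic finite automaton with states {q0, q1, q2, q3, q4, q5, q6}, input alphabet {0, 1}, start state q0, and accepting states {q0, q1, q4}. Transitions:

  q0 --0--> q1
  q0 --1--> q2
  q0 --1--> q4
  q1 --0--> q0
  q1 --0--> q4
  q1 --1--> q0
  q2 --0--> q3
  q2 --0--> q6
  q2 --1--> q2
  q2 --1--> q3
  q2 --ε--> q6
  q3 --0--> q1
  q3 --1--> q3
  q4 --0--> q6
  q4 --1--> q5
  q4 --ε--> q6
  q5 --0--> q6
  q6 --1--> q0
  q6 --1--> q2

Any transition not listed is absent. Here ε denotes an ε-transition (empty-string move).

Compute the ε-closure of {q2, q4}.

Begin with {q2, q4}.
ε-move q4 → q6; add q6.

{q2, q4, q6}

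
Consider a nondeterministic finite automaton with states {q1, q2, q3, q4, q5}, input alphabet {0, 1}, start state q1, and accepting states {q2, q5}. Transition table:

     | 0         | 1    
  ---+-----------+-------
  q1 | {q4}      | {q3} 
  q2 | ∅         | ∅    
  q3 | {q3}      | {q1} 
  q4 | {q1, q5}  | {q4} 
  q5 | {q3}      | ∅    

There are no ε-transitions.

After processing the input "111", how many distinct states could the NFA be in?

1

Start in {q1}.
Read '1': {q1} → {q3}.
Read '1': {q3} → {q1}.
Read '1': {q1} → {q3}.
That set has 1 state.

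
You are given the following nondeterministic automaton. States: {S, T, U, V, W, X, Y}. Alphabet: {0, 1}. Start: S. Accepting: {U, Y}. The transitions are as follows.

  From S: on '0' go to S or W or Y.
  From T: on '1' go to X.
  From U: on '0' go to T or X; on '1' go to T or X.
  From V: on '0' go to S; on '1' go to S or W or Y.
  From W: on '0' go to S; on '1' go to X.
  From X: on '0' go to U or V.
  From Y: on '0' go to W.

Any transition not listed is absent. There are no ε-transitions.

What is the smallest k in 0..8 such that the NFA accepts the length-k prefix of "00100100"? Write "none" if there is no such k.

1

Start in {S}.
Read '0': S→{S, W, Y}; now {S, W, Y}.
None of the earlier sets intersect F, but {S, W, Y} does.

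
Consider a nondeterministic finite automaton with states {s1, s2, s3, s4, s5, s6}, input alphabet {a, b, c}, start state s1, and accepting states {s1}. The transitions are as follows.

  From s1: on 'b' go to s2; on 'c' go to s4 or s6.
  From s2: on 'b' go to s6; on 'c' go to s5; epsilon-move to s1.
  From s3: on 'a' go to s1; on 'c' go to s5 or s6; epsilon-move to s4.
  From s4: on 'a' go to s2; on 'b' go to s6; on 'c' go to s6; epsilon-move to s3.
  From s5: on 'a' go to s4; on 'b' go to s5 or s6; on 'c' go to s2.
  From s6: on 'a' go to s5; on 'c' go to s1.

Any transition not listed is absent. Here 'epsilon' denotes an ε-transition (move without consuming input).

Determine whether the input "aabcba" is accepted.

No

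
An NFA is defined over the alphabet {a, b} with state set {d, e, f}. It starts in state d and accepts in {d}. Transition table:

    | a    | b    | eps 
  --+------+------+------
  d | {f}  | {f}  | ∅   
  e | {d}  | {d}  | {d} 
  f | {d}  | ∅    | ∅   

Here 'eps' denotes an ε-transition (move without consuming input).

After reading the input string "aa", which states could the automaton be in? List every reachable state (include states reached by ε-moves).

{d}

Start in {d}.
Read 'a': d→{f}; now {f}.
Read 'a': f→{d}; now {d}.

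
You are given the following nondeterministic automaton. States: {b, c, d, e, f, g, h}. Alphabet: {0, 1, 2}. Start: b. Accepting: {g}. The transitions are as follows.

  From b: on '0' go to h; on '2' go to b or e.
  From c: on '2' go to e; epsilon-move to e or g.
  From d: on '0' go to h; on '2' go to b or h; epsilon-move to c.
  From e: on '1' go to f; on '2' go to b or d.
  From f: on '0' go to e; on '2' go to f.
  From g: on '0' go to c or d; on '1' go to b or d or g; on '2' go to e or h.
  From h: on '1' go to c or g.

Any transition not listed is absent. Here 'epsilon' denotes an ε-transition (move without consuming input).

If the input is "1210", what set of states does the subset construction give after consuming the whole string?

∅

Start in {b}.
Read '1': b→∅; now ∅.
The set is empty and remains empty for the remaining 3 symbols.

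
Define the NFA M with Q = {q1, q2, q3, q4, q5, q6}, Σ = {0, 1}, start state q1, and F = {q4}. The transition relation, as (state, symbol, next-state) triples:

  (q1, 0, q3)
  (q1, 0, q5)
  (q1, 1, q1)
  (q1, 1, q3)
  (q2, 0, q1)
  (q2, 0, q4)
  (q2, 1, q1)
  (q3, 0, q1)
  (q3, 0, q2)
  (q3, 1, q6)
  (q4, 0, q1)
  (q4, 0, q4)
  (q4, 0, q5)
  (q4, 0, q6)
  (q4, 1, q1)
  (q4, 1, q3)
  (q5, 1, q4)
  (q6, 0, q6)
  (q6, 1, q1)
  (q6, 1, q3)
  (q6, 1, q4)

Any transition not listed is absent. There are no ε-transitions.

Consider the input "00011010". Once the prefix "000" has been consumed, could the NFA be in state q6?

Start in {q1}.
Read '0': {q1} → {q3, q5}.
Read '0': {q3, q5} → {q1, q2}.
Read '0': {q1, q2} → {q1, q3, q4, q5}.
State q6 is not in {q1, q3, q4, q5}.

No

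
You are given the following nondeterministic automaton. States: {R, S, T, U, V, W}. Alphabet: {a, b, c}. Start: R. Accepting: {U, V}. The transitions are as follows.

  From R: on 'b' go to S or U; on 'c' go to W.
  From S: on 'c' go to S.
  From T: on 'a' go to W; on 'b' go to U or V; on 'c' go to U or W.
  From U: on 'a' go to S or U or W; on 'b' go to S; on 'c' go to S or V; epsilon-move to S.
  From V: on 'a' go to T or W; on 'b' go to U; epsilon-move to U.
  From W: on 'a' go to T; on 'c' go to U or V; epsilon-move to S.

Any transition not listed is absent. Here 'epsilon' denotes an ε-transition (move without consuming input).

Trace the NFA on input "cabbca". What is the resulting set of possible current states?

Start in {R}.
Read 'c': {R} → {S, W}.
Read 'a': {S, W} → {T}.
Read 'b': {T} → {S, U, V}.
Read 'b': {S, U, V} → {S, U}.
Read 'c': {S, U} → {S, U, V}.
Read 'a': {S, U, V} → {S, T, U, W}.

{S, T, U, W}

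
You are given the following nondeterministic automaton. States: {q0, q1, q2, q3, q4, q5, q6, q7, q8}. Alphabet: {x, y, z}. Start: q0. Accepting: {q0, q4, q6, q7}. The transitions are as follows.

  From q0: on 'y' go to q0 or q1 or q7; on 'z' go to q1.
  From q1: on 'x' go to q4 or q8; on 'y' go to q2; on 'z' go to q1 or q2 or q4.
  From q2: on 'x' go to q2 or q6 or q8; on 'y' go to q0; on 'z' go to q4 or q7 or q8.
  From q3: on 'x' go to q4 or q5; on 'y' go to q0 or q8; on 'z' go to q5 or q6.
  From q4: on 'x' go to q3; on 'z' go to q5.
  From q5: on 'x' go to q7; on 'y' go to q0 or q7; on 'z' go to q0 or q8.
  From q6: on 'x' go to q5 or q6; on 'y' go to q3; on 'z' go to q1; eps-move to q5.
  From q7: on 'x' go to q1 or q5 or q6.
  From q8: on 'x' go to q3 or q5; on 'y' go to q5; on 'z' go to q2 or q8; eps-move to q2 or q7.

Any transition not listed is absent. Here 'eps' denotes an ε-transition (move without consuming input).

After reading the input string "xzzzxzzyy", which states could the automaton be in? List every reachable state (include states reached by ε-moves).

Start in {q0}.
Read 'x': q0→∅; now ∅.
The set is empty and remains empty for the remaining 8 symbols.

∅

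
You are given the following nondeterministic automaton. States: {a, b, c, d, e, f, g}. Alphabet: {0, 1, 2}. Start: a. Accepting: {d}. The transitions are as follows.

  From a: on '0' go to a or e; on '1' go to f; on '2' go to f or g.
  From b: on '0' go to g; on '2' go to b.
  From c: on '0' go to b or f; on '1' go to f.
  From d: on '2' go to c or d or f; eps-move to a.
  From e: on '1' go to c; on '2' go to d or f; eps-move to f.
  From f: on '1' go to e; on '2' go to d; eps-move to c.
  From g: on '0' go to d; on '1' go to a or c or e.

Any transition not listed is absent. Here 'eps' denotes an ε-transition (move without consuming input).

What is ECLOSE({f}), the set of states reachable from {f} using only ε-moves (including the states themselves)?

{c, f}

Begin with {f}.
ε-move f → c; add c.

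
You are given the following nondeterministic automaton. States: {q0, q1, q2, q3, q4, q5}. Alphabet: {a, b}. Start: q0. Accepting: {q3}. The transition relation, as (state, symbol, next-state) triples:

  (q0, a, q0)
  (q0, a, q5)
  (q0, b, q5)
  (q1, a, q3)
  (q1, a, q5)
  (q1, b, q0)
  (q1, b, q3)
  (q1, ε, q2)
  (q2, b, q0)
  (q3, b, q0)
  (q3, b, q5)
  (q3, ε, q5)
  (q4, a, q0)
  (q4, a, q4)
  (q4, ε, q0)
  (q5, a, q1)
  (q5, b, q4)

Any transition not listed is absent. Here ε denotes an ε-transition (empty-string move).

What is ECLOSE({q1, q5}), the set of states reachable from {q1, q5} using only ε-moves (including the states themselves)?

{q1, q2, q5}

Begin with {q1, q5}.
ε-move q1 → q2; add q2.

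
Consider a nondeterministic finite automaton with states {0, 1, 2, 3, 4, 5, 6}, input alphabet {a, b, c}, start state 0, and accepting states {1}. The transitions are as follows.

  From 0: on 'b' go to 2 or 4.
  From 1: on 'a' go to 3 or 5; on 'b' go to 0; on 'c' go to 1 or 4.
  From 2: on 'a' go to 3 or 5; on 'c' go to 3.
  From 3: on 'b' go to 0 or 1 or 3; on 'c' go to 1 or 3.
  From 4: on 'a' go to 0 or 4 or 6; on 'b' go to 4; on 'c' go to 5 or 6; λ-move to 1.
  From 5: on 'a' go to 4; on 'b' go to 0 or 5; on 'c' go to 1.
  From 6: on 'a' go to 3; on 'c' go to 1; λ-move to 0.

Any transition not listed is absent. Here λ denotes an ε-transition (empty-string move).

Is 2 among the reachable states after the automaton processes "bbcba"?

No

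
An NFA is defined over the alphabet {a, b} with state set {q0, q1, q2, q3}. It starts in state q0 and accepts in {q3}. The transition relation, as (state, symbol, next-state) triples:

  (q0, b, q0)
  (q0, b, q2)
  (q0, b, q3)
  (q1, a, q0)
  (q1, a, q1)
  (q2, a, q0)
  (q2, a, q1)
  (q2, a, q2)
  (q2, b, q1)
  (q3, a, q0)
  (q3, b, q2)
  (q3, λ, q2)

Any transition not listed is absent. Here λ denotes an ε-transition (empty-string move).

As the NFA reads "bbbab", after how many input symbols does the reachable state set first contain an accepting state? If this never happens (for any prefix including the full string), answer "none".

1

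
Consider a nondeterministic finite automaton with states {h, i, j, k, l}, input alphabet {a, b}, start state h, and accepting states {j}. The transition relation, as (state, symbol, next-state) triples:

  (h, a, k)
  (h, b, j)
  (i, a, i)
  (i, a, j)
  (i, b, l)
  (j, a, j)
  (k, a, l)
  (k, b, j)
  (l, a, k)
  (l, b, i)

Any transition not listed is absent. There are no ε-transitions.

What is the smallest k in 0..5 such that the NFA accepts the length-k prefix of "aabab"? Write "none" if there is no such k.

4

Start in {h}.
Read 'a': h→{k}; now {k}.
Read 'a': k→{l}; now {l}.
Read 'b': l→{i}; now {i}.
Read 'a': i→{i, j}; now {i, j}.
None of the earlier sets intersect F, but {i, j} does.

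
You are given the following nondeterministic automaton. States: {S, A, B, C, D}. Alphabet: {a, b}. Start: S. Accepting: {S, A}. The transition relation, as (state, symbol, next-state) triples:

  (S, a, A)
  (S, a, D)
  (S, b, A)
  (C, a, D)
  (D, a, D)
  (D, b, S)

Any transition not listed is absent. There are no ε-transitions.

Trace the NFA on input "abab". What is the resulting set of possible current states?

{S}

Start in {S}.
Read 'a': S→{A, D}; now {A, D}.
Read 'b': A→∅, D→{S}; now {S}.
Read 'a': S→{A, D}; now {A, D}.
Read 'b': A→∅, D→{S}; now {S}.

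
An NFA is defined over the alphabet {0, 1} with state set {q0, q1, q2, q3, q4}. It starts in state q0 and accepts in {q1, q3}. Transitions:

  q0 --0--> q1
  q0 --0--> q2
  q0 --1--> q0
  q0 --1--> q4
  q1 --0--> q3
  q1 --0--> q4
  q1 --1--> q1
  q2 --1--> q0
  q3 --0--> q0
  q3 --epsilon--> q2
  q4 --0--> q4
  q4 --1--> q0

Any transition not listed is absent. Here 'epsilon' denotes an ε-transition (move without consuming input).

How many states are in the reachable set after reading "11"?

Start in {q0}.
Read '1': {q0} → {q0, q4}.
Read '1': {q0, q4} → {q0, q4}.
That set has 2 states.

2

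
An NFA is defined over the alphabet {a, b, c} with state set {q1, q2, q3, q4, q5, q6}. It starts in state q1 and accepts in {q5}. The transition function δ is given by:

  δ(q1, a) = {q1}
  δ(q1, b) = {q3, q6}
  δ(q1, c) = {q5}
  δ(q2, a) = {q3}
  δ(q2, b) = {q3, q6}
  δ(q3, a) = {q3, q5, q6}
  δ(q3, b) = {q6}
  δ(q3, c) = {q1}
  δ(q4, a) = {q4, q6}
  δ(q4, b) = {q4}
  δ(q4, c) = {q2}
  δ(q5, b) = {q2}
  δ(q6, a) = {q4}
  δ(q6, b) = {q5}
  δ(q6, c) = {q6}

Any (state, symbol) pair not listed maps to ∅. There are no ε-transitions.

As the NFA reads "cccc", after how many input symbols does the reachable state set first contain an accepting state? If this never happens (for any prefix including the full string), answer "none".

Start in {q1}.
Read 'c': {q1} → {q5}.
None of the earlier sets intersect F, but {q5} does.

1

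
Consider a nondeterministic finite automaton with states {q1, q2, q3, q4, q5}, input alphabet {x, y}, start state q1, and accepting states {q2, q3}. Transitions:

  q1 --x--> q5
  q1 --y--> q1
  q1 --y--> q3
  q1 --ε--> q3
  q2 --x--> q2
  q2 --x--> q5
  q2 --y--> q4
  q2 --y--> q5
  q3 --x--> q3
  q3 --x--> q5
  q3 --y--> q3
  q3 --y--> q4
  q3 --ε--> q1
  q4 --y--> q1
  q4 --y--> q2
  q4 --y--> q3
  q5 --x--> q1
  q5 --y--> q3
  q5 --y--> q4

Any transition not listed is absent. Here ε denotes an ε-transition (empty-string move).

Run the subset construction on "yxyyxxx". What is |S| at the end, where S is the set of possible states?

Start: ε-closure({q1}) = {q1, q3}.
Read 'y': {q1, q3} → {q1, q3, q4}.
Read 'x': {q1, q3, q4} → {q1, q3, q5}.
Read 'y': {q1, q3, q5} → {q1, q3, q4}.
Read 'y': {q1, q3, q4} → {q1, q2, q3, q4}.
Read 'x': {q1, q2, q3, q4} → {q1, q2, q3, q5}.
Read 'x': {q1, q2, q3, q5} → {q1, q2, q3, q5}.
Read 'x': {q1, q2, q3, q5} → {q1, q2, q3, q5}.
That set has 4 states.

4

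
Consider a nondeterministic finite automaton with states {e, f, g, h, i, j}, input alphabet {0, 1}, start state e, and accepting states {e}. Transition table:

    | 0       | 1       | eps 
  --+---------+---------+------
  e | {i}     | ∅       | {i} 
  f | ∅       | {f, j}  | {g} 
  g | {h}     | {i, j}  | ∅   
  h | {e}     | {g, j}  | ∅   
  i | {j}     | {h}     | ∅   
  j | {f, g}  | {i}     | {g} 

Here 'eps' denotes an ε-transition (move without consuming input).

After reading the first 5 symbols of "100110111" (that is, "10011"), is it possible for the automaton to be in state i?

Start: ε-closure({e}) = {e, i}.
Read '1': e→∅, i→{h}; now {h}.
Read '0': h→{e}; union {e}; ε-closure = {e, i}.
Read '0': e→{i}, i→{j}; union {i, j}; ε-closure = {g, i, j}.
Read '1': g→{i, j}, i→{h}, j→{i}; union {h, i, j}; ε-closure = {g, h, i, j}.
Read '1': g→{i, j}, h→{g, j}, i→{h}, j→{i}; now {g, h, i, j}.
State i is in {g, h, i, j}.

Yes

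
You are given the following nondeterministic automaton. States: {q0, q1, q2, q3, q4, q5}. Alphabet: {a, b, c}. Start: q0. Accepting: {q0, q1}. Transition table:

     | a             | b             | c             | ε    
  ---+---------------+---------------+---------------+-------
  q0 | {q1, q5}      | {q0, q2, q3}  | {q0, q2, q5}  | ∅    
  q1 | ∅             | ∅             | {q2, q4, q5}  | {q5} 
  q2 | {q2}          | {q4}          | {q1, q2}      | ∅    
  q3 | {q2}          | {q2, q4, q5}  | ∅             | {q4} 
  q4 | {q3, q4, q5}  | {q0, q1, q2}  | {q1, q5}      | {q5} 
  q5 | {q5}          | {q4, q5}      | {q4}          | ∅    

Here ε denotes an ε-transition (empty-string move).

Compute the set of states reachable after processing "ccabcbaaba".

{q1, q2, q3, q4, q5}

Start in {q0}.
Read 'c': q0→{q0, q2, q5}; now {q0, q2, q5}.
Read 'c': q0→{q0, q2, q5}, q2→{q1, q2}, q5→{q4}; now {q0, q1, q2, q4, q5}.
Read 'a': q0→{q1, q5}, q1→∅, q2→{q2}, q4→{q3, q4, q5}, q5→{q5}; now {q1, q2, q3, q4, q5}.
Read 'b': q1→∅, q2→{q4}, q3→{q2, q4, q5}, q4→{q0, q1, q2}, q5→{q4, q5}; now {q0, q1, q2, q4, q5}.
Read 'c': q0→{q0, q2, q5}, q1→{q2, q4, q5}, q2→{q1, q2}, q4→{q1, q5}, q5→{q4}; now {q0, q1, q2, q4, q5}.
Read 'b': q0→{q0, q2, q3}, q1→∅, q2→{q4}, q4→{q0, q1, q2}, q5→{q4, q5}; now {q0, q1, q2, q3, q4, q5}.
Read 'a': q0→{q1, q5}, q1→∅, q2→{q2}, q3→{q2}, q4→{q3, q4, q5}, q5→{q5}; now {q1, q2, q3, q4, q5}.
Read 'a': q1→∅, q2→{q2}, q3→{q2}, q4→{q3, q4, q5}, q5→{q5}; now {q2, q3, q4, q5}.
Read 'b': q2→{q4}, q3→{q2, q4, q5}, q4→{q0, q1, q2}, q5→{q4, q5}; now {q0, q1, q2, q4, q5}.
Read 'a': q0→{q1, q5}, q1→∅, q2→{q2}, q4→{q3, q4, q5}, q5→{q5}; now {q1, q2, q3, q4, q5}.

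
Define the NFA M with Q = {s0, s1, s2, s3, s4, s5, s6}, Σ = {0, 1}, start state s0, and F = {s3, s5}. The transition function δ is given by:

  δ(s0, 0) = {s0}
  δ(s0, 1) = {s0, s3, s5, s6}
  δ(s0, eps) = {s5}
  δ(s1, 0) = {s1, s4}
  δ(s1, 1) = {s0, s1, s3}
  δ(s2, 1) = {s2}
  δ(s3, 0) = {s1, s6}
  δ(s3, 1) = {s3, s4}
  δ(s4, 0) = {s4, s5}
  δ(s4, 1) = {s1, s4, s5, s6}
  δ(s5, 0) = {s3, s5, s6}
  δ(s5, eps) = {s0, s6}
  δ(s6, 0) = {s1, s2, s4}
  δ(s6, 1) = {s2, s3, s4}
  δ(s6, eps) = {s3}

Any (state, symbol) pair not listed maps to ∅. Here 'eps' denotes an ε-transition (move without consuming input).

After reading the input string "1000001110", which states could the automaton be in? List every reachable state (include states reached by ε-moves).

{s0, s1, s2, s3, s4, s5, s6}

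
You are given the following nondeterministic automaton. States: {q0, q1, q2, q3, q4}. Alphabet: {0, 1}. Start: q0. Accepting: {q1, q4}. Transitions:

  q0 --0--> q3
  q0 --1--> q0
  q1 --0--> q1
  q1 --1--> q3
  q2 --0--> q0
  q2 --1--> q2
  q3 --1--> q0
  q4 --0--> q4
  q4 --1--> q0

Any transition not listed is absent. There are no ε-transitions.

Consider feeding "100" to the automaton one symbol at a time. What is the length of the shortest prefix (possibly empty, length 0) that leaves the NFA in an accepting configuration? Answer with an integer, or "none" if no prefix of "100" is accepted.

none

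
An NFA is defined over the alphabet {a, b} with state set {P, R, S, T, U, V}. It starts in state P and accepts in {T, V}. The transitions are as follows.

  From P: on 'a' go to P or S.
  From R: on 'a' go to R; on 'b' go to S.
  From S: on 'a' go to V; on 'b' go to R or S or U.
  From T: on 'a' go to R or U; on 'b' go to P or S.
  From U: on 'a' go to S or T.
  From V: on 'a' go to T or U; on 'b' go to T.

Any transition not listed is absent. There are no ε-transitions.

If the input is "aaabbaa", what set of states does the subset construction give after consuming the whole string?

Start in {P}.
Read 'a': {P} → {P, S}.
Read 'a': {P, S} → {P, S, V}.
Read 'a': {P, S, V} → {P, S, T, U, V}.
Read 'b': {P, S, T, U, V} → {P, R, S, T, U}.
Read 'b': {P, R, S, T, U} → {P, R, S, U}.
Read 'a': {P, R, S, U} → {P, R, S, T, V}.
Read 'a': {P, R, S, T, V} → {P, R, S, T, U, V}.

{P, R, S, T, U, V}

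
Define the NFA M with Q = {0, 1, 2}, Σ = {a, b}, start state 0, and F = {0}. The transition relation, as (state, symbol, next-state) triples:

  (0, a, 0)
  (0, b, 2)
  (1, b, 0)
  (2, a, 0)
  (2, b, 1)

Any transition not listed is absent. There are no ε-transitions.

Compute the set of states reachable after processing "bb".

{1}

Start in {0}.
Read 'b': 0→{2}; now {2}.
Read 'b': 2→{1}; now {1}.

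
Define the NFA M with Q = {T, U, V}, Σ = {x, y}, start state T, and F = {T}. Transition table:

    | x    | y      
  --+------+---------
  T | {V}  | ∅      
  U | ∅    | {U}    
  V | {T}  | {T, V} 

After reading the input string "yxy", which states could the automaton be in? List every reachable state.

∅

Start in {T}.
Read 'y': T→∅; now ∅.
The set is empty and remains empty for the remaining 2 symbols.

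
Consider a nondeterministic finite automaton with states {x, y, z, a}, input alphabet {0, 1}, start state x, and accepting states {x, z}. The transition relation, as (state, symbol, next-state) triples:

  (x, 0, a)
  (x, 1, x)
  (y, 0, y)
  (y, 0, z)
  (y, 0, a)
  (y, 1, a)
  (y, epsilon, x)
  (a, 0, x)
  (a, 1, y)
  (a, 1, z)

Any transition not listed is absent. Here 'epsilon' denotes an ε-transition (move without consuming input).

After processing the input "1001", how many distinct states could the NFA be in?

1

Start in {x}.
Read '1': x→{x}; now {x}.
Read '0': x→{a}; now {a}.
Read '0': a→{x}; now {x}.
Read '1': x→{x}; now {x}.
That set has 1 state.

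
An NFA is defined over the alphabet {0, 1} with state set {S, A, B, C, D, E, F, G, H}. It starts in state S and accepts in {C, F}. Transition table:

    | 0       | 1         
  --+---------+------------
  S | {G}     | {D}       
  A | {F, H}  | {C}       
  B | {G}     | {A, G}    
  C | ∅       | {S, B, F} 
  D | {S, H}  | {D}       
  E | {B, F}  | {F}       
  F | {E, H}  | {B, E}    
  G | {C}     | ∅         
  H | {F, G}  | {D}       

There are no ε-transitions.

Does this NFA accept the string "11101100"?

Yes

Start in {S}.
Read '1': S→{D}; now {D}.
Read '1': D→{D}; now {D}.
Read '1': D→{D}; now {D}.
Read '0': D→{S, H}; now {S, H}.
Read '1': S→{D}, H→{D}; now {D}.
Read '1': D→{D}; now {D}.
Read '0': D→{S, H}; now {S, H}.
Read '0': S→{G}, H→{F, G}; now {F, G}.
The final set {F, G} contains the accepting state F.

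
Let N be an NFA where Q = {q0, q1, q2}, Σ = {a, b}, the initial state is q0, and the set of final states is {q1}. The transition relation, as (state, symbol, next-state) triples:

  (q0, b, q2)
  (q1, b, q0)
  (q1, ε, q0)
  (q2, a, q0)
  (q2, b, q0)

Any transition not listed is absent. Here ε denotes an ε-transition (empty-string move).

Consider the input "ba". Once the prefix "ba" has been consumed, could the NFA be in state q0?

Start in {q0}.
Read 'b': q0→{q2}; now {q2}.
Read 'a': q2→{q0}; now {q0}.
State q0 is in {q0}.

Yes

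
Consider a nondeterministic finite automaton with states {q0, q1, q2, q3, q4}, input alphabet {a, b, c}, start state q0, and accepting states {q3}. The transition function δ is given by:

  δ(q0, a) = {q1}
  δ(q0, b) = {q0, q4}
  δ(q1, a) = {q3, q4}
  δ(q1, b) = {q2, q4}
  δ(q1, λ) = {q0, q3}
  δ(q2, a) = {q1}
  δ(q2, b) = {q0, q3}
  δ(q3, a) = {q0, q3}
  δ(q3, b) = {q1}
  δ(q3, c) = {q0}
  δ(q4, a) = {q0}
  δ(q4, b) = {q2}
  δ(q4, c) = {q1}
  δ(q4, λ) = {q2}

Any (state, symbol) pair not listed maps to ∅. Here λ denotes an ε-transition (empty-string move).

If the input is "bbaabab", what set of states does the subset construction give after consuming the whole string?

{q0, q1, q2, q3, q4}

Start in {q0}.
Read 'b': {q0} → {q0, q2, q4}.
Read 'b': {q0, q2, q4} → {q0, q2, q3, q4}.
Read 'a': {q0, q2, q3, q4} → {q0, q1, q3}.
Read 'a': {q0, q1, q3} → {q0, q1, q2, q3, q4}.
Read 'b': {q0, q1, q2, q3, q4} → {q0, q1, q2, q3, q4}.
Read 'a': {q0, q1, q2, q3, q4} → {q0, q1, q2, q3, q4}.
Read 'b': {q0, q1, q2, q3, q4} → {q0, q1, q2, q3, q4}.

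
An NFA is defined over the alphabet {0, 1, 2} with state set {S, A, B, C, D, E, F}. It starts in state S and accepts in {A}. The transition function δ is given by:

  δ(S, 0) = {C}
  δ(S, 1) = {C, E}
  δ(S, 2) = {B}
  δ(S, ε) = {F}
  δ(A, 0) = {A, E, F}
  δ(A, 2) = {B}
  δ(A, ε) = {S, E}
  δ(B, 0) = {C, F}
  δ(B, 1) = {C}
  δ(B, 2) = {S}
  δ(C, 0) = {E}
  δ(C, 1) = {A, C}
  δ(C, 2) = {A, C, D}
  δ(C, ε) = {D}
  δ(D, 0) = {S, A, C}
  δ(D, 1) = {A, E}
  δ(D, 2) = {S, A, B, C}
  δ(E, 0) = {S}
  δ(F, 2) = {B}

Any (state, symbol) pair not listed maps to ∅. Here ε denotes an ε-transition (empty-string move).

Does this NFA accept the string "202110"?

Yes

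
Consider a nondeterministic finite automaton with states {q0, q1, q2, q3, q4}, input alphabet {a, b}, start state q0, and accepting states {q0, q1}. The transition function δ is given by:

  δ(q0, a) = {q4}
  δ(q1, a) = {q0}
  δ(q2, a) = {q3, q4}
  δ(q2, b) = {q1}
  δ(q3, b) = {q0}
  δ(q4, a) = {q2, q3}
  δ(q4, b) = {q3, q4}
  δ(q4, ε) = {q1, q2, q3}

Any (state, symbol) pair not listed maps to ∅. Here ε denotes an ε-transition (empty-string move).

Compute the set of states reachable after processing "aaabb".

{q0, q1, q2, q3, q4}

Start in {q0}.
Read 'a': {q0} → {q1, q2, q3, q4}.
Read 'a': {q1, q2, q3, q4} → {q0, q1, q2, q3, q4}.
Read 'a': {q0, q1, q2, q3, q4} → {q0, q1, q2, q3, q4}.
Read 'b': {q0, q1, q2, q3, q4} → {q0, q1, q2, q3, q4}.
Read 'b': {q0, q1, q2, q3, q4} → {q0, q1, q2, q3, q4}.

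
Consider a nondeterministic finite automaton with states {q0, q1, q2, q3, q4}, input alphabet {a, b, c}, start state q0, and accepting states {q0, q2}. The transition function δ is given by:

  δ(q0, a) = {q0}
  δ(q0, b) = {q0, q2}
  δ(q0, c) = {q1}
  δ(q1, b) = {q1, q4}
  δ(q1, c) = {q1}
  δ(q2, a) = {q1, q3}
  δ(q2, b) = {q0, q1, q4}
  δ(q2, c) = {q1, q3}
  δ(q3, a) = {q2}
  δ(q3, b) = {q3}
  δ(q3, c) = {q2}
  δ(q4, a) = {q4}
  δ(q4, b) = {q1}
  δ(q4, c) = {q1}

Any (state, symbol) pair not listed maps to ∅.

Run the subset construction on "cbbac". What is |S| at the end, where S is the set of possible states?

Start in {q0}.
Read 'c': {q0} → {q1}.
Read 'b': {q1} → {q1, q4}.
Read 'b': {q1, q4} → {q1, q4}.
Read 'a': {q1, q4} → {q4}.
Read 'c': {q4} → {q1}.
That set has 1 state.

1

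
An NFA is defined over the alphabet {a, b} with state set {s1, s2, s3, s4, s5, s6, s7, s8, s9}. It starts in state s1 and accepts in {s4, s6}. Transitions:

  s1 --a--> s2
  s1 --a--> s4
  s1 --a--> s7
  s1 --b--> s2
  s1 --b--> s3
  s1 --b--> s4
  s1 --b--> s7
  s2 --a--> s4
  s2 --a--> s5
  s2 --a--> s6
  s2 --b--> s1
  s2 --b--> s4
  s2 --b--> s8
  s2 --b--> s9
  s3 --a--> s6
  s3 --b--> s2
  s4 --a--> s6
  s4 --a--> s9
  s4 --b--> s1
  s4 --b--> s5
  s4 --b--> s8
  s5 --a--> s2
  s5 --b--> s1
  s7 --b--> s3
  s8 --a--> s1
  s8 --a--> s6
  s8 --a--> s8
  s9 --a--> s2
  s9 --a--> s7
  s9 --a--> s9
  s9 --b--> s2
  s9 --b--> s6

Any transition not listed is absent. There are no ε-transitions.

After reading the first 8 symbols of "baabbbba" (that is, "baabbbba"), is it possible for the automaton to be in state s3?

Start in {s1}.
Read 'b': {s1} → {s2, s3, s4, s7}.
Read 'a': {s2, s3, s4, s7} → {s4, s5, s6, s9}.
Read 'a': {s4, s5, s6, s9} → {s2, s6, s7, s9}.
Read 'b': {s2, s6, s7, s9} → {s1, s2, s3, s4, s6, s8, s9}.
Read 'b': {s1, s2, s3, s4, s6, s8, s9} → {s1, s2, s3, s4, s5, s6, s7, s8, s9}.
Read 'b': {s1, s2, s3, s4, s5, s6, s7, s8, s9} → {s1, s2, s3, s4, s5, s6, s7, s8, s9}.
Read 'b': {s1, s2, s3, s4, s5, s6, s7, s8, s9} → {s1, s2, s3, s4, s5, s6, s7, s8, s9}.
Read 'a': {s1, s2, s3, s4, s5, s6, s7, s8, s9} → {s1, s2, s4, s5, s6, s7, s8, s9}.
State s3 is not in {s1, s2, s4, s5, s6, s7, s8, s9}.

No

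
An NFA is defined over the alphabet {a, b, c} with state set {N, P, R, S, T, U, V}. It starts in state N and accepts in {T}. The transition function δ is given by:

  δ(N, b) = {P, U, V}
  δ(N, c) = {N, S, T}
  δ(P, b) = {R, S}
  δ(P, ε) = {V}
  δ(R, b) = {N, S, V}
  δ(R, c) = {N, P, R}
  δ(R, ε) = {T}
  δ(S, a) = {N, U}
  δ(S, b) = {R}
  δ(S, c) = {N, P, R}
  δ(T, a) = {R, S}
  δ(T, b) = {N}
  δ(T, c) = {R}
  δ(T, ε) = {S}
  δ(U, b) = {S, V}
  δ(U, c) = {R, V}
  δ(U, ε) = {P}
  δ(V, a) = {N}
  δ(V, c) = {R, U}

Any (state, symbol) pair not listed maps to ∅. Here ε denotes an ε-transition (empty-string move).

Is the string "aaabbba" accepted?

No

Start in {N}.
Read 'a': {N} → ∅.
The set is empty and remains empty for the remaining 6 symbols.
The final set ∅ contains no accepting state.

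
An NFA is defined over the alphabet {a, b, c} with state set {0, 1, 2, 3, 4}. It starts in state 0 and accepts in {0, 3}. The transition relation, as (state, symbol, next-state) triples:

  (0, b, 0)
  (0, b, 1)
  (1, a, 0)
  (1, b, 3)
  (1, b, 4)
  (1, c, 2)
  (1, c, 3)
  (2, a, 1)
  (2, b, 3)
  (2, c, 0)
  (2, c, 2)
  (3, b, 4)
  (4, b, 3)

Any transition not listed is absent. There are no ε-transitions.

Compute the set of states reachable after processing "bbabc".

{2, 3}

Start in {0}.
Read 'b': {0} → {0, 1}.
Read 'b': {0, 1} → {0, 1, 3, 4}.
Read 'a': {0, 1, 3, 4} → {0}.
Read 'b': {0} → {0, 1}.
Read 'c': {0, 1} → {2, 3}.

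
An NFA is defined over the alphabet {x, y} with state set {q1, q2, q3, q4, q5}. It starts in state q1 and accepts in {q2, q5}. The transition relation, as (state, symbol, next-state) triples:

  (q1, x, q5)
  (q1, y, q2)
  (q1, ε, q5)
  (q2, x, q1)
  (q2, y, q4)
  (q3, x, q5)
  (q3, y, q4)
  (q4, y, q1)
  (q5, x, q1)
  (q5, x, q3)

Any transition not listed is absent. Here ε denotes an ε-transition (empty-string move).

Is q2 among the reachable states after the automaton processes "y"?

Yes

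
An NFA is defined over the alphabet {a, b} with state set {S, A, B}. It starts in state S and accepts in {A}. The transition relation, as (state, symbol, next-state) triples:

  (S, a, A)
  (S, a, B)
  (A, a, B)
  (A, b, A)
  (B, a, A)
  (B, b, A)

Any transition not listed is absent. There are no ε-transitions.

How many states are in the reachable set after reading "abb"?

1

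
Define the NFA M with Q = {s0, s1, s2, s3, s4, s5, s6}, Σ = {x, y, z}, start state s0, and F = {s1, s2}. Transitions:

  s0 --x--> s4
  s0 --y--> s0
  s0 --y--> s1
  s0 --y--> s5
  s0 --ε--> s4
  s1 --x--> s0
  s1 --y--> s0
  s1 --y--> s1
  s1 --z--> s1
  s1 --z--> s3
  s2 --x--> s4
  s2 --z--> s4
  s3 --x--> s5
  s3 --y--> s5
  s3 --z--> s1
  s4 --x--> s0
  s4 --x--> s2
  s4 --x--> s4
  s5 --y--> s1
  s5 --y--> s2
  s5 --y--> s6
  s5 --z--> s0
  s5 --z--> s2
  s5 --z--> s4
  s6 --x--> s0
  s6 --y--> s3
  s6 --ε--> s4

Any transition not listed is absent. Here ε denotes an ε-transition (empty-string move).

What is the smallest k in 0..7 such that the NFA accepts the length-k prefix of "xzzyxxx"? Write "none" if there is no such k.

1

Start: ε-closure({s0}) = {s0, s4}.
Read 'x': {s0, s4} → {s0, s2, s4}.
None of the earlier sets intersect F, but {s0, s2, s4} does.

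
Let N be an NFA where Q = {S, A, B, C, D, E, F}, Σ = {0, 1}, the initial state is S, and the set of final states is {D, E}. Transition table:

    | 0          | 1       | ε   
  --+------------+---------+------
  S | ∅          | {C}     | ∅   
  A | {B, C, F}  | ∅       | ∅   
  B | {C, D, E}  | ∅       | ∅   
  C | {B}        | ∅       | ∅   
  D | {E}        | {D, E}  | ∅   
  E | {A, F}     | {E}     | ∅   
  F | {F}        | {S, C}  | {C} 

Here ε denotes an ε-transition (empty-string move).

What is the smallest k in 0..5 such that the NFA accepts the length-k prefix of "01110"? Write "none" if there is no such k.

none

Start in {S}.
Read '0': {S} → ∅.
The set is empty and remains empty for the remaining 4 symbols.
No reachable set along the way intersects F.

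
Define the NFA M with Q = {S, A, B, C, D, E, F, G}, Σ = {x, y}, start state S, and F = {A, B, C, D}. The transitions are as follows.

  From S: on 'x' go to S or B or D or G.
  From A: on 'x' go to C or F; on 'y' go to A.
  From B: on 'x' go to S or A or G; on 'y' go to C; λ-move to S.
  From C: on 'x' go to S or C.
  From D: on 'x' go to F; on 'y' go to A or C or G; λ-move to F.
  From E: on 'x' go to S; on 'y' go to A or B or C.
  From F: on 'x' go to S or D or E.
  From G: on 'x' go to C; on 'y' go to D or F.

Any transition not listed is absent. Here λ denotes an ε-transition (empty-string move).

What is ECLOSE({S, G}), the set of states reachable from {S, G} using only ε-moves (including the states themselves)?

Begin with {S, G}.
No ε-moves leave this set, so the closure equals the set itself.

{S, G}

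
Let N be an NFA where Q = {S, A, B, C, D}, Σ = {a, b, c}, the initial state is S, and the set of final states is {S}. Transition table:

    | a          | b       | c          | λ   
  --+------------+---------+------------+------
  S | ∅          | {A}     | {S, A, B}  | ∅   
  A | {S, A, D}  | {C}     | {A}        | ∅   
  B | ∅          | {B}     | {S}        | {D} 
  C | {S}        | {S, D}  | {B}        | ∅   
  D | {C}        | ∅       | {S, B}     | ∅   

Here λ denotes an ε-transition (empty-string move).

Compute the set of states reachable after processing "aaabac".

Start in {S}.
Read 'a': S→∅; now ∅.
The set is empty and remains empty for the remaining 5 symbols.

∅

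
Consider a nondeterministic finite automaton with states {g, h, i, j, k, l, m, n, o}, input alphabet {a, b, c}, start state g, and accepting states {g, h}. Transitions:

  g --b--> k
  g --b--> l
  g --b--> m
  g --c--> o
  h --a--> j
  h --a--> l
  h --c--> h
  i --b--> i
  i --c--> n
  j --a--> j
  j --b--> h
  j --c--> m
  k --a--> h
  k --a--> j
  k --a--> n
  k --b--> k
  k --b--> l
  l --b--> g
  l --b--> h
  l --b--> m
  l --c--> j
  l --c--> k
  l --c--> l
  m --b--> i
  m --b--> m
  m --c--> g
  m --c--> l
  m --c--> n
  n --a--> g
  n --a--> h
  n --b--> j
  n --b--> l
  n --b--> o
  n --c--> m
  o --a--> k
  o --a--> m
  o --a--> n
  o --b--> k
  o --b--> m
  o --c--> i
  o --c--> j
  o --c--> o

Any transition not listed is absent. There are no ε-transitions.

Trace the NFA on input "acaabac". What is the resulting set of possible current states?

Start in {g}.
Read 'a': g→∅; now ∅.
The set is empty and remains empty for the remaining 6 symbols.

∅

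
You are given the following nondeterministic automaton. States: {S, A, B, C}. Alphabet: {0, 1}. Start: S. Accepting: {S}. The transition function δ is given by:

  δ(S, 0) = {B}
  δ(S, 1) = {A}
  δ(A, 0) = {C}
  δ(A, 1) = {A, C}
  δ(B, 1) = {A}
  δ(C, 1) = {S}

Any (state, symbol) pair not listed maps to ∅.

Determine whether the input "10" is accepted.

No

Start in {S}.
Read '1': S→{A}; now {A}.
Read '0': A→{C}; now {C}.
The final set {C} contains no accepting state.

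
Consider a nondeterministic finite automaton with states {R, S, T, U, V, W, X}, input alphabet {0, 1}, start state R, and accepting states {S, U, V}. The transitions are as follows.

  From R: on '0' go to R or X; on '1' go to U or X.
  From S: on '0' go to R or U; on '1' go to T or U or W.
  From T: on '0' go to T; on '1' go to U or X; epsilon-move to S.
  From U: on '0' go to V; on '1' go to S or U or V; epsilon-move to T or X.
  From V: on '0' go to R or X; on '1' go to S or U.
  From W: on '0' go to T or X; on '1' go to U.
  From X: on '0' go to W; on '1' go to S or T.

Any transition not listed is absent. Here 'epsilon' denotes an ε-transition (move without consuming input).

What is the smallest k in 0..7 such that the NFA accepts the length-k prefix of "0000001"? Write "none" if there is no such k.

3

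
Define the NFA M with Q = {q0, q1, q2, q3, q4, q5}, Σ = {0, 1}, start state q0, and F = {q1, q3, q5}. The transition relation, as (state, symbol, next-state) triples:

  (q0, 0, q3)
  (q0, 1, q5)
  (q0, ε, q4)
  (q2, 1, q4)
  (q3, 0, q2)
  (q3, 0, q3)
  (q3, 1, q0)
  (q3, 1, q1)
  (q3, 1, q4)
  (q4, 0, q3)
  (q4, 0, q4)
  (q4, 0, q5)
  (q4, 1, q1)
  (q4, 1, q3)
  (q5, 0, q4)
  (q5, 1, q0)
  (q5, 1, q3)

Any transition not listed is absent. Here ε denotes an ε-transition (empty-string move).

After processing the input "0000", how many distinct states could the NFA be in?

4

Start: ε-closure({q0}) = {q0, q4}.
Read '0': q0→{q3}, q4→{q3, q4, q5}; now {q3, q4, q5}.
Read '0': q3→{q2, q3}, q4→{q3, q4, q5}, q5→{q4}; now {q2, q3, q4, q5}.
Read '0': q2→∅, q3→{q2, q3}, q4→{q3, q4, q5}, q5→{q4}; now {q2, q3, q4, q5}.
Read '0': q2→∅, q3→{q2, q3}, q4→{q3, q4, q5}, q5→{q4}; now {q2, q3, q4, q5}.
That set has 4 states.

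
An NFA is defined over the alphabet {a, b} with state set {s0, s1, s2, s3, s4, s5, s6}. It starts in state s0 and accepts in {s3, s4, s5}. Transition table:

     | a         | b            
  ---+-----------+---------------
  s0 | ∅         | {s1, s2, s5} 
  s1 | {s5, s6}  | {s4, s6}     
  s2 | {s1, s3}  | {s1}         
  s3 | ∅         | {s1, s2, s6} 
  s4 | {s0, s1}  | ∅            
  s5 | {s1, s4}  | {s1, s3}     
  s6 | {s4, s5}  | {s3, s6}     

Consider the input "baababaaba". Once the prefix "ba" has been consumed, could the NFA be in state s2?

No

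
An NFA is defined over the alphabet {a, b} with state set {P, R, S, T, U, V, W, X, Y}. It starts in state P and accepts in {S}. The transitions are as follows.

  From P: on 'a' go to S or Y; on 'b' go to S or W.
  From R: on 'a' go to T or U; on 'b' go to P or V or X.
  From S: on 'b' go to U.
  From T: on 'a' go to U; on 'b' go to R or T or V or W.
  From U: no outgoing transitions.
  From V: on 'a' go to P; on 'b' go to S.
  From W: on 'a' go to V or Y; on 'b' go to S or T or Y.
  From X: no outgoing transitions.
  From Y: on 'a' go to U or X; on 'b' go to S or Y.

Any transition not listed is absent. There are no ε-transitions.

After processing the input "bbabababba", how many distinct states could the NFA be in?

0

Start in {P}.
Read 'b': P→{S, W}; now {S, W}.
Read 'b': S→{U}, W→{S, T, Y}; now {S, T, U, Y}.
Read 'a': S→∅, T→{U}, U→∅, Y→{U, X}; now {U, X}.
Read 'b': U→∅, X→∅; now ∅.
The set is empty and remains empty for the remaining 6 symbols.
That set has 0 states.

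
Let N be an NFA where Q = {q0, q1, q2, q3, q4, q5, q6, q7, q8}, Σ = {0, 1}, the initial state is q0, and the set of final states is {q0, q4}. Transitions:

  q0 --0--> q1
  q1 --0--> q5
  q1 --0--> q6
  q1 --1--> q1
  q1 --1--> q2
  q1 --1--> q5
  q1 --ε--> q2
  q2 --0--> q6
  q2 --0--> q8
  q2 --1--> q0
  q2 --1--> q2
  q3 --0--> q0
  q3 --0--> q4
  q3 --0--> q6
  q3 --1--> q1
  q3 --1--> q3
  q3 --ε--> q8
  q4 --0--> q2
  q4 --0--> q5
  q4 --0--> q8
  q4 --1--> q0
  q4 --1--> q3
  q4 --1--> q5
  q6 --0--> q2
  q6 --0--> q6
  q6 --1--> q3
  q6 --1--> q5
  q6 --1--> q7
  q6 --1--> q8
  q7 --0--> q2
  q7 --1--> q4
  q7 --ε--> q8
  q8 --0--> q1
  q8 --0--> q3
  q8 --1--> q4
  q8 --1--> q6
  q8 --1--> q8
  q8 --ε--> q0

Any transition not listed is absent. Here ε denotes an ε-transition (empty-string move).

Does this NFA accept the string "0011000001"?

Start in {q0}.
Read '0': {q0} → {q1, q2}.
Read '0': {q1, q2} → {q0, q5, q6, q8}.
Read '1': {q0, q5, q6, q8} → {q0, q3, q4, q5, q6, q7, q8}.
Read '1': {q0, q3, q4, q5, q6, q7, q8} → {q0, q1, q2, q3, q4, q5, q6, q7, q8}.
Read '0': {q0, q1, q2, q3, q4, q5, q6, q7, q8} → {q0, q1, q2, q3, q4, q5, q6, q8}.
Read '0': {q0, q1, q2, q3, q4, q5, q6, q8} → {q0, q1, q2, q3, q4, q5, q6, q8}.
Read '0': {q0, q1, q2, q3, q4, q5, q6, q8} → {q0, q1, q2, q3, q4, q5, q6, q8}.
Read '0': {q0, q1, q2, q3, q4, q5, q6, q8} → {q0, q1, q2, q3, q4, q5, q6, q8}.
Read '0': {q0, q1, q2, q3, q4, q5, q6, q8} → {q0, q1, q2, q3, q4, q5, q6, q8}.
Read '1': {q0, q1, q2, q3, q4, q5, q6, q8} → {q0, q1, q2, q3, q4, q5, q6, q7, q8}.
The final set {q0, q1, q2, q3, q4, q5, q6, q7, q8} contains the accepting states q0, q4.

Yes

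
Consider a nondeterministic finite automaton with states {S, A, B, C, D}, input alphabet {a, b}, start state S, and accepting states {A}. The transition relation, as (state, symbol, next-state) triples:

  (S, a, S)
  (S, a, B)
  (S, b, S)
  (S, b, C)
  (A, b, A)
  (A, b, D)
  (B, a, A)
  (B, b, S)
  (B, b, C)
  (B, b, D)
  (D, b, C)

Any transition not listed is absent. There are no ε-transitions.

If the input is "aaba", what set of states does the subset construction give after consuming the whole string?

Start in {S}.
Read 'a': S→{S, B}; now {S, B}.
Read 'a': S→{S, B}, B→{A}; now {S, A, B}.
Read 'b': S→{S, C}, A→{A, D}, B→{S, C, D}; now {S, A, C, D}.
Read 'a': S→{S, B}, A→∅, C→∅, D→∅; now {S, B}.

{S, B}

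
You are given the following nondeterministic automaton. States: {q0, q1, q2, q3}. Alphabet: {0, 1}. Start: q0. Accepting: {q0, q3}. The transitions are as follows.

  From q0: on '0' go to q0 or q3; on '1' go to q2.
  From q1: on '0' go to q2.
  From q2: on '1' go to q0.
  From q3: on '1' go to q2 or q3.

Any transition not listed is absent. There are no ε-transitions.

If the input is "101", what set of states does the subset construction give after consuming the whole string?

∅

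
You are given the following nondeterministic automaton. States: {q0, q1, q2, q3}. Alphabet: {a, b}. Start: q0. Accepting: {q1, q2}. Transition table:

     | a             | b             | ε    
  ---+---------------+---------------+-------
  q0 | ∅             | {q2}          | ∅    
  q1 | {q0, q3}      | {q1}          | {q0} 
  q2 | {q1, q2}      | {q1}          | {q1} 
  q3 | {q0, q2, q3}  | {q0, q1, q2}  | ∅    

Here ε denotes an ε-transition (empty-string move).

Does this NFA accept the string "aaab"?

Start in {q0}.
Read 'a': q0→∅; now ∅.
The set is empty and remains empty for the remaining 3 symbols.
The final set ∅ contains no accepting state.

No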